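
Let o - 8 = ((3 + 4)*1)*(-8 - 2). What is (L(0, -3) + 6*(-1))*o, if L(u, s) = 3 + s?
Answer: 372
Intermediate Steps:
o = -62 (o = 8 + ((3 + 4)*1)*(-8 - 2) = 8 + (7*1)*(-10) = 8 + 7*(-10) = 8 - 70 = -62)
(L(0, -3) + 6*(-1))*o = ((3 - 3) + 6*(-1))*(-62) = (0 - 6)*(-62) = -6*(-62) = 372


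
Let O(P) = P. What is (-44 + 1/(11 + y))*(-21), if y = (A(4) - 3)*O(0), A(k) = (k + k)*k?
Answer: 10143/11 ≈ 922.09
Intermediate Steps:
A(k) = 2*k**2 (A(k) = (2*k)*k = 2*k**2)
y = 0 (y = (2*4**2 - 3)*0 = (2*16 - 3)*0 = (32 - 3)*0 = 29*0 = 0)
(-44 + 1/(11 + y))*(-21) = (-44 + 1/(11 + 0))*(-21) = (-44 + 1/11)*(-21) = -483/11*(-21) = 10143/11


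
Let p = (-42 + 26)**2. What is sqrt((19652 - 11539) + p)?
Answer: sqrt(8369) ≈ 91.482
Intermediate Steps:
p = 256 (p = (-16)**2 = 256)
sqrt((19652 - 11539) + p) = sqrt((19652 - 11539) + 256) = sqrt(8113 + 256) = sqrt(8369)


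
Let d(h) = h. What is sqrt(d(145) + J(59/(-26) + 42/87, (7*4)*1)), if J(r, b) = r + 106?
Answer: sqrt(141681878)/754 ≈ 15.786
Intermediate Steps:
J(r, b) = 106 + r
sqrt(d(145) + J(59/(-26) + 42/87, (7*4)*1)) = sqrt(145 + (106 + (59/(-26) + 42/87))) = sqrt(145 + (106 + (59*(-1/26) + 42*(1/87)))) = sqrt(145 + (106 + (-59/26 + 14/29))) = sqrt(145 + (106 - 1347/754)) = sqrt(145 + 78577/754) = sqrt(187907/754) = sqrt(141681878)/754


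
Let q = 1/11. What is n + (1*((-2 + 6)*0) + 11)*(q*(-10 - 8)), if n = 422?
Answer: 404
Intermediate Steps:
q = 1/11 ≈ 0.090909
n + (1*((-2 + 6)*0) + 11)*(q*(-10 - 8)) = 422 + (1*((-2 + 6)*0) + 11)*((-10 - 8)/11) = 422 + (1*(4*0) + 11)*((1/11)*(-18)) = 422 + (1*0 + 11)*(-18/11) = 422 + (0 + 11)*(-18/11) = 422 + 11*(-18/11) = 422 - 18 = 404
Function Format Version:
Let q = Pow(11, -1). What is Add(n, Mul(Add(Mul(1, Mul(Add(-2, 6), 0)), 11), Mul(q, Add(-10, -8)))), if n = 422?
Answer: 404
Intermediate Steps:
q = Rational(1, 11) ≈ 0.090909
Add(n, Mul(Add(Mul(1, Mul(Add(-2, 6), 0)), 11), Mul(q, Add(-10, -8)))) = Add(422, Mul(Add(Mul(1, Mul(Add(-2, 6), 0)), 11), Mul(Rational(1, 11), Add(-10, -8)))) = Add(422, Mul(Add(Mul(1, Mul(4, 0)), 11), Mul(Rational(1, 11), -18))) = Add(422, Mul(Add(Mul(1, 0), 11), Rational(-18, 11))) = Add(422, Mul(Add(0, 11), Rational(-18, 11))) = Add(422, Mul(11, Rational(-18, 11))) = Add(422, -18) = 404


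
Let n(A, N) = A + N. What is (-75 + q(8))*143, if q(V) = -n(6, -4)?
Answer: -11011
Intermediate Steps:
q(V) = -2 (q(V) = -(6 - 4) = -1*2 = -2)
(-75 + q(8))*143 = (-75 - 2)*143 = -77*143 = -11011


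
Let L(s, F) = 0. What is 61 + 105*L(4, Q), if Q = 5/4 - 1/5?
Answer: 61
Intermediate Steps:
Q = 21/20 (Q = 5*(¼) - 1*⅕ = 5/4 - ⅕ = 21/20 ≈ 1.0500)
61 + 105*L(4, Q) = 61 + 105*0 = 61 + 0 = 61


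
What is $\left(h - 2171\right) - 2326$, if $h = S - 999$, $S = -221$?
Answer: $-5717$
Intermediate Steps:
$h = -1220$ ($h = -221 - 999 = -1220$)
$\left(h - 2171\right) - 2326 = \left(-1220 - 2171\right) - 2326 = -3391 - 2326 = -5717$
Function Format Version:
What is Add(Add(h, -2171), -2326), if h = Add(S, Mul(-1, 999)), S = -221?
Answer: -5717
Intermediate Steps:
h = -1220 (h = Add(-221, Mul(-1, 999)) = Add(-221, -999) = -1220)
Add(Add(h, -2171), -2326) = Add(Add(-1220, -2171), -2326) = Add(-3391, -2326) = -5717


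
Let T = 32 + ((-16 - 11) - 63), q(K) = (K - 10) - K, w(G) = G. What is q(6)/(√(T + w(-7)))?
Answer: 2*I*√65/13 ≈ 1.2403*I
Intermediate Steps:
q(K) = -10 (q(K) = (-10 + K) - K = -10)
T = -58 (T = 32 + (-27 - 63) = 32 - 90 = -58)
q(6)/(√(T + w(-7))) = -10/√(-58 - 7) = -10*(-I*√65/65) = -(-2)*I*√65/13 = 2*I*√65/13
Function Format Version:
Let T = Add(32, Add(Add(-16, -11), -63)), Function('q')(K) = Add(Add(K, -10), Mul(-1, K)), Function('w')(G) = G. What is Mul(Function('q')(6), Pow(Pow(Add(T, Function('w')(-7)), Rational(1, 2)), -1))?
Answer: Mul(Rational(2, 13), I, Pow(65, Rational(1, 2))) ≈ Mul(1.2403, I)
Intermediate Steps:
Function('q')(K) = -10 (Function('q')(K) = Add(Add(-10, K), Mul(-1, K)) = -10)
T = -58 (T = Add(32, Add(-27, -63)) = Add(32, -90) = -58)
Mul(Function('q')(6), Pow(Pow(Add(T, Function('w')(-7)), Rational(1, 2)), -1)) = Mul(-10, Pow(Pow(Add(-58, -7), Rational(1, 2)), -1)) = Mul(-10, Pow(Pow(-65, Rational(1, 2)), -1)) = Mul(-10, Pow(Mul(I, Pow(65, Rational(1, 2))), -1)) = Mul(-10, Mul(Rational(-1, 65), I, Pow(65, Rational(1, 2)))) = Mul(Rational(2, 13), I, Pow(65, Rational(1, 2)))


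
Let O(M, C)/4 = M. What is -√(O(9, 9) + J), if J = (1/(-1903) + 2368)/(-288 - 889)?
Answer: -√1409198244243/203621 ≈ -5.8299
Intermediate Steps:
O(M, C) = 4*M
J = -4506303/2239831 (J = (-1/1903 + 2368)/(-1177) = (4506303/1903)*(-1/1177) = -4506303/2239831 ≈ -2.0119)
-√(O(9, 9) + J) = -√(4*9 - 4506303/2239831) = -√(36 - 4506303/2239831) = -√(76127613/2239831) = -√1409198244243/203621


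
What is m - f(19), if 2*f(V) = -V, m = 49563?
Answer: 99145/2 ≈ 49573.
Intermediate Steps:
f(V) = -V/2 (f(V) = (-V)/2 = -V/2)
m - f(19) = 49563 - (-1)*19/2 = 49563 - 1*(-19/2) = 49563 + 19/2 = 99145/2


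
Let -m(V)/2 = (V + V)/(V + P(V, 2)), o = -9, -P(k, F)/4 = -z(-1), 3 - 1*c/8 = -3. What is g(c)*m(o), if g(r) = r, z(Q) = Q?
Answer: -1728/13 ≈ -132.92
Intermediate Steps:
c = 48 (c = 24 - 8*(-3) = 24 + 24 = 48)
P(k, F) = -4 (P(k, F) = -(-4)*(-1) = -4*1 = -4)
m(V) = -4*V/(-4 + V) (m(V) = -2*(V + V)/(V - 4) = -2*2*V/(-4 + V) = -4*V/(-4 + V))
g(c)*m(o) = 48*(-4*(-9)/(-4 - 9)) = 48*(-4*(-9)/(-13)) = 48*(-4*(-9)*(-1/13)) = 48*(-36/13) = -1728/13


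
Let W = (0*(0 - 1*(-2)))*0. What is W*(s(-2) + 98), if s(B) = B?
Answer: 0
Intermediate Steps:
W = 0 (W = (0*(0 + 2))*0 = (0*2)*0 = 0*0 = 0)
W*(s(-2) + 98) = 0*(-2 + 98) = 0*96 = 0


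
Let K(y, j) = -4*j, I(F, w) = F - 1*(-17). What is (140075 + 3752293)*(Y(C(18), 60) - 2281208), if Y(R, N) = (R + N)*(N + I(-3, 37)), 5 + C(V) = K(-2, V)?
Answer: -8884197619488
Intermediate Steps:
I(F, w) = 17 + F (I(F, w) = F + 17 = 17 + F)
C(V) = -5 - 4*V
Y(R, N) = (14 + N)*(N + R) (Y(R, N) = (R + N)*(N + (17 - 3)) = (N + R)*(N + 14) = (N + R)*(14 + N) = (14 + N)*(N + R))
(140075 + 3752293)*(Y(C(18), 60) - 2281208) = (140075 + 3752293)*((60**2 + 14*60 + 14*(-5 - 4*18) + 60*(-5 - 4*18)) - 2281208) = 3892368*((3600 + 840 + 14*(-5 - 72) + 60*(-5 - 72)) - 2281208) = 3892368*((3600 + 840 + 14*(-77) + 60*(-77)) - 2281208) = 3892368*((3600 + 840 - 1078 - 4620) - 2281208) = 3892368*(-1258 - 2281208) = 3892368*(-2282466) = -8884197619488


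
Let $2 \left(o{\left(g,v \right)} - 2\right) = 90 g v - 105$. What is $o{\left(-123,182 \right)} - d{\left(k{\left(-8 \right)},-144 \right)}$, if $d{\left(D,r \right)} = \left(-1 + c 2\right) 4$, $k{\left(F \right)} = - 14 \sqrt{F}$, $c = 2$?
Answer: $- \frac{2014865}{2} \approx -1.0074 \cdot 10^{6}$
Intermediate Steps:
$d{\left(D,r \right)} = 12$ ($d{\left(D,r \right)} = \left(-1 + 2 \cdot 2\right) 4 = \left(-1 + 4\right) 4 = 3 \cdot 4 = 12$)
$o{\left(g,v \right)} = - \frac{101}{2} + 45 g v$ ($o{\left(g,v \right)} = 2 + \frac{90 g v - 105}{2} = 2 + \frac{-105 + 90 g v}{2} = 2 + \left(- \frac{105}{2} + 45 g v\right) = - \frac{101}{2} + 45 g v$)
$o{\left(-123,182 \right)} - d{\left(k{\left(-8 \right)},-144 \right)} = \left(- \frac{101}{2} + 45 \left(-123\right) 182\right) - 12 = \left(- \frac{101}{2} - 1007370\right) - 12 = - \frac{2014841}{2} - 12 = - \frac{2014865}{2}$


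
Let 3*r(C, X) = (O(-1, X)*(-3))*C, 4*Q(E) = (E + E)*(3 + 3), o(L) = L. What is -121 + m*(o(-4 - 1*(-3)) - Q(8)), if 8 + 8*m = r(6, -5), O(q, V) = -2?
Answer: -267/2 ≈ -133.50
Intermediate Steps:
Q(E) = 3*E (Q(E) = ((E + E)*(3 + 3))/4 = ((2*E)*6)/4 = (12*E)/4 = 3*E)
r(C, X) = 2*C (r(C, X) = ((-2*(-3))*C)/3 = (6*C)/3 = 2*C)
m = 1/2 (m = -1 + (2*6)/8 = -1 + (1/8)*12 = -1 + 3/2 = 1/2 ≈ 0.50000)
-121 + m*(o(-4 - 1*(-3)) - Q(8)) = -121 + ((-4 - 1*(-3)) - 3*8)/2 = -121 + ((-4 + 3) - 1*24)/2 = -121 + (-1 - 24)/2 = -121 + (1/2)*(-25) = -121 - 25/2 = -267/2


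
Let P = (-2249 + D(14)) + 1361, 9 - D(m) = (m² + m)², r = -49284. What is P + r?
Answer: -94263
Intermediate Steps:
D(m) = 9 - (m + m²)² (D(m) = 9 - (m² + m)² = 9 - (m + m²)²)
P = -44979 (P = (-2249 + (9 - 1*14²*(1 + 14)²)) + 1361 = (-2249 + (9 - 1*196*15²)) + 1361 = (-2249 + (9 - 1*196*225)) + 1361 = (-2249 + (9 - 44100)) + 1361 = (-2249 - 44091) + 1361 = -46340 + 1361 = -44979)
P + r = -44979 - 49284 = -94263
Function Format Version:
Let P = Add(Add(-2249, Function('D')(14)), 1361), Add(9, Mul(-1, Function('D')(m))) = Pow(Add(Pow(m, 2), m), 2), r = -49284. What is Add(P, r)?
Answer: -94263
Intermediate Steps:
Function('D')(m) = Add(9, Mul(-1, Pow(Add(m, Pow(m, 2)), 2))) (Function('D')(m) = Add(9, Mul(-1, Pow(Add(Pow(m, 2), m), 2))) = Add(9, Mul(-1, Pow(Add(m, Pow(m, 2)), 2))))
P = -44979 (P = Add(Add(-2249, Add(9, Mul(-1, Pow(14, 2), Pow(Add(1, 14), 2)))), 1361) = Add(Add(-2249, Add(9, Mul(-1, 196, Pow(15, 2)))), 1361) = Add(Add(-2249, Add(9, Mul(-1, 196, 225))), 1361) = Add(Add(-2249, Add(9, -44100)), 1361) = Add(Add(-2249, -44091), 1361) = Add(-46340, 1361) = -44979)
Add(P, r) = Add(-44979, -49284) = -94263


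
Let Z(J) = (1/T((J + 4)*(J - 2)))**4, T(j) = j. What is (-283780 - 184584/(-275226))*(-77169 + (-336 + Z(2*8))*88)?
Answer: 66720011707974006486389/2202725420000 ≈ 3.0290e+10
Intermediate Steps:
Z(J) = 1/((-2 + J)**4*(4 + J)**4) (Z(J) = (1/((J + 4)*(J - 2)))**4 = (1/((4 + J)*(-2 + J)))**4 = (1/((-2 + J)*(4 + J)))**4 = 1/((-2 + J)**4*(4 + J)**4))
(-283780 - 184584/(-275226))*(-77169 + (-336 + Z(2*8))*88) = (-283780 - 184584/(-275226))*(-77169 + (-336 + (-8 + (2*8)**2 + 2*(2*8))**(-4))*88) = (-283780 - 184584*(-1/275226))*(-77169 + (-336 + (-8 + 16**2 + 2*16)**(-4))*88) = (-283780 + 30764/45871)*(-77169 + (-336 + (-8 + 256 + 32)**(-4))*88) = -13017241616*(-77169 + (-336 + 280**(-4))*88)/45871 = -13017241616*(-77169 + (-336 + 1/6146560000)*88)/45871 = -13017241616*(-77169 - 2065244159999/6146560000*88)/45871 = -13017241616*(-77169 - 22717685759989/768320000)/45871 = -13017241616/45871*(-82008171839989/768320000) = 66720011707974006486389/2202725420000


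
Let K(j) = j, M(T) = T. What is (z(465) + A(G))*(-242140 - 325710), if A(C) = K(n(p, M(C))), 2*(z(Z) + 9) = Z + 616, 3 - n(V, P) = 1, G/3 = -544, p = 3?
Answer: -302947975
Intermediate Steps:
G = -1632 (G = 3*(-544) = -1632)
n(V, P) = 2 (n(V, P) = 3 - 1*1 = 3 - 1 = 2)
z(Z) = 299 + Z/2 (z(Z) = -9 + (Z + 616)/2 = -9 + (616 + Z)/2 = -9 + (308 + Z/2) = 299 + Z/2)
A(C) = 2
(z(465) + A(G))*(-242140 - 325710) = ((299 + (½)*465) + 2)*(-242140 - 325710) = ((299 + 465/2) + 2)*(-567850) = (1063/2 + 2)*(-567850) = (1067/2)*(-567850) = -302947975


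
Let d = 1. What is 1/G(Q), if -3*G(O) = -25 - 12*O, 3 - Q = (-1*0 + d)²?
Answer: 3/49 ≈ 0.061224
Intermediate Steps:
Q = 2 (Q = 3 - (-1*0 + 1)² = 3 - (0 + 1)² = 3 - 1*1² = 3 - 1*1 = 3 - 1 = 2)
G(O) = 25/3 + 4*O (G(O) = -(-25 - 12*O)/3 = 25/3 + 4*O)
1/G(Q) = 1/(25/3 + 4*2) = 1/(25/3 + 8) = 1/(49/3) = 3/49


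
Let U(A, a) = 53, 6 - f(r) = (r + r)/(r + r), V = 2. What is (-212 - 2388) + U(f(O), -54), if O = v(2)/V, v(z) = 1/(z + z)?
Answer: -2547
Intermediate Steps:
v(z) = 1/(2*z)
O = 1/8 (O = ((1/2)/2)/2 = ((1/2)*(1/2))*(1/2) = (1/4)*(1/2) = 1/8 ≈ 0.12500)
f(r) = 5 (f(r) = 6 - (r + r)/(r + r) = 6 - 2*r/(2*r) = 6 - 2*r*1/(2*r) = 6 - 1*1 = 6 - 1 = 5)
(-212 - 2388) + U(f(O), -54) = (-212 - 2388) + 53 = -2600 + 53 = -2547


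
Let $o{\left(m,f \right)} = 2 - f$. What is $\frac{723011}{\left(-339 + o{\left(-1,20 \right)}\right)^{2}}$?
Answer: $\frac{723011}{127449} \approx 5.6729$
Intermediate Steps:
$\frac{723011}{\left(-339 + o{\left(-1,20 \right)}\right)^{2}} = \frac{723011}{\left(-339 + \left(2 - 20\right)\right)^{2}} = \frac{723011}{\left(-339 - 18\right)^{2}} = \frac{723011}{\left(-357\right)^{2}} = \frac{723011}{127449}$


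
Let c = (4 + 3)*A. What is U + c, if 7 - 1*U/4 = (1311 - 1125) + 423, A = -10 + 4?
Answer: -2450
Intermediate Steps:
A = -6
c = -42 (c = (4 + 3)*(-6) = 7*(-6) = -42)
U = -2408 (U = 28 - 4*((1311 - 1125) + 423) = 28 - 4*(186 + 423) = 28 - 4*609 = 28 - 2436 = -2408)
U + c = -2408 - 42 = -2450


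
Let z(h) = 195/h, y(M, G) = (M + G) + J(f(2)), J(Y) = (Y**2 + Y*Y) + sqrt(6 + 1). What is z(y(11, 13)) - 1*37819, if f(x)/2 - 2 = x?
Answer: -291158601/7699 - 65*sqrt(7)/7699 ≈ -37818.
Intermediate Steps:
f(x) = 4 + 2*x
J(Y) = sqrt(7) + 2*Y**2 (J(Y) = (Y**2 + Y**2) + sqrt(7) = 2*Y**2 + sqrt(7) = sqrt(7) + 2*Y**2)
y(M, G) = 128 + G + M + sqrt(7) (y(M, G) = (M + G) + (sqrt(7) + 2*(4 + 2*2)**2) = (G + M) + (sqrt(7) + 2*(4 + 4)**2) = (G + M) + (sqrt(7) + 2*8**2) = (G + M) + (sqrt(7) + 2*64) = (G + M) + (sqrt(7) + 128) = (G + M) + (128 + sqrt(7)) = 128 + G + M + sqrt(7))
z(y(11, 13)) - 1*37819 = 195/(128 + 13 + 11 + sqrt(7)) - 1*37819 = 195/(152 + sqrt(7)) - 37819 = -37819 + 195/(152 + sqrt(7))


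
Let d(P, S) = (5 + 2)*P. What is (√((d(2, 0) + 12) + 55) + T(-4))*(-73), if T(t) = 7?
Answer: -1168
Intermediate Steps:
d(P, S) = 7*P
(√((d(2, 0) + 12) + 55) + T(-4))*(-73) = (√((7*2 + 12) + 55) + 7)*(-73) = (√((14 + 12) + 55) + 7)*(-73) = (√(26 + 55) + 7)*(-73) = (√81 + 7)*(-73) = (9 + 7)*(-73) = 16*(-73) = -1168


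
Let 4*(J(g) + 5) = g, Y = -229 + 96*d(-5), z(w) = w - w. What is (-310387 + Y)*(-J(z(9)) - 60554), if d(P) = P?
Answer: 18836551704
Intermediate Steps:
z(w) = 0
Y = -709 (Y = -229 + 96*(-5) = -229 - 480 = -709)
J(g) = -5 + g/4
(-310387 + Y)*(-J(z(9)) - 60554) = (-310387 - 709)*(-(-5 + (1/4)*0) - 60554) = -311096*(-(-5 + 0) - 60554) = -311096*(-1*(-5) - 60554) = -311096*(5 - 60554) = -311096*(-60549) = 18836551704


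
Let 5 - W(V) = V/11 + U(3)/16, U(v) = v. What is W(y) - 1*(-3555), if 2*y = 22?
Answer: 56941/16 ≈ 3558.8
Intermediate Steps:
y = 11 (y = (½)*22 = 11)
W(V) = 77/16 - V/11 (W(V) = 5 - (V/11 + 3/16) = 5 - (3/16 + V/11) = 5 + (-3/16 - V/11) = 77/16 - V/11)
W(y) - 1*(-3555) = (77/16 - 1/11*11) - 1*(-3555) = (77/16 - 1) + 3555 = 61/16 + 3555 = 56941/16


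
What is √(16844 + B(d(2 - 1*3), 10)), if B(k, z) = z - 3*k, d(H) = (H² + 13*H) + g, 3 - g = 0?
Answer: √16881 ≈ 129.93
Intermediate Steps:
g = 3 (g = 3 - 1*0 = 3 + 0 = 3)
d(H) = 3 + H² + 13*H (d(H) = (H² + 13*H) + 3 = 3 + H² + 13*H)
√(16844 + B(d(2 - 1*3), 10)) = √(16844 + (10 - 3*(3 + (2 - 1*3)² + 13*(2 - 1*3)))) = √(16844 + (10 - 3*(3 + (2 - 3)² + 13*(2 - 3)))) = √(16844 + (10 - 3*(3 + (-1)² + 13*(-1)))) = √(16844 + (10 - 3*(3 + 1 - 13))) = √(16844 + (10 - 3*(-9))) = √(16844 + (10 + 27)) = √(16844 + 37) = √16881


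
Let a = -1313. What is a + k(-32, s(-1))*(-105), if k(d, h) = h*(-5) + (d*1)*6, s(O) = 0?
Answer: 18847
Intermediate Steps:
k(d, h) = -5*h + 6*d (k(d, h) = -5*h + d*6 = -5*h + 6*d)
a + k(-32, s(-1))*(-105) = -1313 + (-5*0 + 6*(-32))*(-105) = -1313 + (0 - 192)*(-105) = -1313 - 192*(-105) = -1313 + 20160 = 18847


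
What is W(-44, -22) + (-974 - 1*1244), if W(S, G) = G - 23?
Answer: -2263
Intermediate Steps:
W(S, G) = -23 + G
W(-44, -22) + (-974 - 1*1244) = (-23 - 22) + (-974 - 1*1244) = -45 + (-974 - 1244) = -45 - 2218 = -2263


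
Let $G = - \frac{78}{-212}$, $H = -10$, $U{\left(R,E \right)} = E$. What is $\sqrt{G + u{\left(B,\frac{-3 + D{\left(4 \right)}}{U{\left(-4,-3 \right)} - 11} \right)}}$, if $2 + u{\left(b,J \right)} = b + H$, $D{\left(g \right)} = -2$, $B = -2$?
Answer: $\frac{17 i \sqrt{530}}{106} \approx 3.6922 i$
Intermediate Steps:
$u{\left(b,J \right)} = -12 + b$ ($u{\left(b,J \right)} = -2 + \left(b - 10\right) = -2 + \left(-10 + b\right) = -12 + b$)
$G = \frac{39}{106}$ ($G = \left(-78\right) \left(- \frac{1}{212}\right) = \frac{39}{106} \approx 0.36792$)
$\sqrt{G + u{\left(B,\frac{-3 + D{\left(4 \right)}}{U{\left(-4,-3 \right)} - 11} \right)}} = \sqrt{\frac{39}{106} - 14} = \sqrt{- \frac{1445}{106}} = \frac{17 i \sqrt{530}}{106}$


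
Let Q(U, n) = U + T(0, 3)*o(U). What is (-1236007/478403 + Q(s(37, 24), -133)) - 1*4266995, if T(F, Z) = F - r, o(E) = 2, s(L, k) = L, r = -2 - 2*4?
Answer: -2041317176021/478403 ≈ -4.2669e+6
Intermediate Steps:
r = -10 (r = -2 - 8 = -10)
T(F, Z) = 10 + F (T(F, Z) = F - 1*(-10) = F + 10 = 10 + F)
Q(U, n) = 20 + U (Q(U, n) = U + (10 + 0)*2 = U + 10*2 = U + 20 = 20 + U)
(-1236007/478403 + Q(s(37, 24), -133)) - 1*4266995 = (-1236007/478403 + (20 + 37)) - 1*4266995 = (-1236007*1/478403 + 57) - 4266995 = (-1236007/478403 + 57) - 4266995 = 26032964/478403 - 4266995 = -2041317176021/478403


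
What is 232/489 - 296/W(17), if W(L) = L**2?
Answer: -77696/141321 ≈ -0.54978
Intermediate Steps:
232/489 - 296/W(17) = 232/489 - 296/(17**2) = 232*(1/489) - 296/289 = 232/489 - 296*1/289 = 232/489 - 296/289 = -77696/141321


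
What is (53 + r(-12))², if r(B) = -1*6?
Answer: 2209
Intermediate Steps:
r(B) = -6
(53 + r(-12))² = (53 - 6)² = 47² = 2209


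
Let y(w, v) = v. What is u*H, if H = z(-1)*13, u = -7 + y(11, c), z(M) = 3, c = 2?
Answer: -195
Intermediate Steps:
u = -5 (u = -7 + 2 = -5)
H = 39 (H = 3*13 = 39)
u*H = -5*39 = -195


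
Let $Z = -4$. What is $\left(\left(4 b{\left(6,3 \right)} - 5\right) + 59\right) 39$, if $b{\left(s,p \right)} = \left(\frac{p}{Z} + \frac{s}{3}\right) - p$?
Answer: $1833$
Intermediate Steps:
$b{\left(s,p \right)} = - \frac{5 p}{4} + \frac{s}{3}$ ($b{\left(s,p \right)} = \left(\frac{p}{-4} + \frac{s}{3}\right) - p = \left(p \left(- \frac{1}{4}\right) + s \frac{1}{3}\right) - p = \left(- \frac{p}{4} + \frac{s}{3}\right) - p = - \frac{5 p}{4} + \frac{s}{3}$)
$\left(\left(4 b{\left(6,3 \right)} - 5\right) + 59\right) 39 = \left(\left(4 \left(\left(- \frac{5}{4}\right) 3 + \frac{1}{3} \cdot 6\right) - 5\right) + 59\right) 39 = \left(\left(4 \left(- \frac{15}{4} + 2\right) - 5\right) + 59\right) 39 = \left(\left(4 \left(- \frac{7}{4}\right) - 5\right) + 59\right) 39 = \left(\left(-7 - 5\right) + 59\right) 39 = \left(-12 + 59\right) 39 = 47 \cdot 39 = 1833$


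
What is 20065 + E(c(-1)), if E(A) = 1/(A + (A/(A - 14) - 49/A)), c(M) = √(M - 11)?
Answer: (1223979*√3 + 8447359*I)/(61*√3 + 421*I) ≈ 20065.0 - 0.057549*I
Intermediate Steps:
c(M) = √(-11 + M)
E(A) = 1/(A - 49/A + A/(-14 + A)) (E(A) = 1/(A + (A/(-14 + A) - 49/A)) = 1/(A + (-49/A + A/(-14 + A))) = 1/(A - 49/A + A/(-14 + A)))
20065 + E(c(-1)) = 20065 + √(-11 - 1)*(-14 + √(-11 - 1))/(686 + (√(-11 - 1))³ - 49*√(-11 - 1) - 13*(√(-11 - 1))²) = 20065 + √(-12)*(-14 + √(-12))/(686 + (√(-12))³ - 98*I*√3 - 13*(√(-12))²) = 20065 + (2*I*√3)*(-14 + 2*I*√3)/(686 + (2*I*√3)³ - 98*I*√3 - 13*(2*I*√3)²) = 20065 + (2*I*√3)*(-14 + 2*I*√3)/(686 - 24*I*√3 - 98*I*√3 - 13*(-12)) = 20065 + (2*I*√3)*(-14 + 2*I*√3)/(686 - 24*I*√3 - 98*I*√3 + 156) = 20065 + (2*I*√3)*(-14 + 2*I*√3)/(842 - 122*I*√3) = 20065 + 2*I*√3*(-14 + 2*I*√3)/(842 - 122*I*√3)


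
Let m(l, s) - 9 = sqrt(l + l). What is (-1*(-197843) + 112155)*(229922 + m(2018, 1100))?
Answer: 71278150138 + 619996*sqrt(1009) ≈ 7.1298e+10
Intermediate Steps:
m(l, s) = 9 + sqrt(2)*sqrt(l) (m(l, s) = 9 + sqrt(l + l) = 9 + sqrt(2*l) = 9 + sqrt(2)*sqrt(l))
(-1*(-197843) + 112155)*(229922 + m(2018, 1100)) = (-1*(-197843) + 112155)*(229922 + (9 + sqrt(2)*sqrt(2018))) = (197843 + 112155)*(229922 + (9 + 2*sqrt(1009))) = 309998*(229931 + 2*sqrt(1009)) = 71278150138 + 619996*sqrt(1009)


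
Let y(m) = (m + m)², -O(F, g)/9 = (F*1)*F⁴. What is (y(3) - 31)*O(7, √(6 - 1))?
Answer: -756315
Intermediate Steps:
O(F, g) = -9*F⁵ (O(F, g) = -9*F*1*F⁴ = -9*F*F⁴ = -9*F⁵)
y(m) = 4*m² (y(m) = (2*m)² = 4*m²)
(y(3) - 31)*O(7, √(6 - 1)) = (4*3² - 31)*(-9*7⁵) = (4*9 - 31)*(-9*16807) = (36 - 31)*(-151263) = 5*(-151263) = -756315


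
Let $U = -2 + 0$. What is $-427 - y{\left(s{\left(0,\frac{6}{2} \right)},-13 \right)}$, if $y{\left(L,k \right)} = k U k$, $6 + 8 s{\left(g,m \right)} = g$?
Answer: $-89$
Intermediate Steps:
$s{\left(g,m \right)} = - \frac{3}{4} + \frac{g}{8}$
$U = -2$
$y{\left(L,k \right)} = - 2 k^{2}$ ($y{\left(L,k \right)} = k \left(-2\right) k = - 2 k k = - 2 k^{2}$)
$-427 - y{\left(s{\left(0,\frac{6}{2} \right)},-13 \right)} = -427 - - 2 \left(-13\right)^{2} = -427 - \left(-2\right) 169 = -427 - -338 = -427 + 338 = -89$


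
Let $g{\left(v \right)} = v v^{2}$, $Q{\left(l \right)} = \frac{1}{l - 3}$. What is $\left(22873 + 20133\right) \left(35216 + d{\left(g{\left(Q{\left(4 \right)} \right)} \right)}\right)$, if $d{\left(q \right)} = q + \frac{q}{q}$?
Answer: $1514585308$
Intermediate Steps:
$Q{\left(l \right)} = \frac{1}{-3 + l}$
$g{\left(v \right)} = v^{3}$
$d{\left(q \right)} = 1 + q$ ($d{\left(q \right)} = q + 1 = 1 + q$)
$\left(22873 + 20133\right) \left(35216 + d{\left(g{\left(Q{\left(4 \right)} \right)} \right)}\right) = \left(22873 + 20133\right) \left(35216 + \left(1 + \left(\frac{1}{-3 + 4}\right)^{3}\right)\right) = 43006 \left(35216 + \left(1 + \left(1^{-1}\right)^{3}\right)\right) = 43006 \left(35216 + \left(1 + 1^{3}\right)\right) = 43006 \left(35216 + \left(1 + 1\right)\right) = 43006 \left(35216 + 2\right) = 43006 \cdot 35218 = 1514585308$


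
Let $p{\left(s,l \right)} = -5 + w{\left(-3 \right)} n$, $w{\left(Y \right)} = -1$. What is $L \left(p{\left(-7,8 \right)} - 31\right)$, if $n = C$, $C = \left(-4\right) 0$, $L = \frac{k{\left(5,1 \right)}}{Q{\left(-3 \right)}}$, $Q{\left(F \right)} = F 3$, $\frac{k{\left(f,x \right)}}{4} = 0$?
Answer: $0$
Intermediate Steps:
$k{\left(f,x \right)} = 0$ ($k{\left(f,x \right)} = 4 \cdot 0 = 0$)
$Q{\left(F \right)} = 3 F$
$L = 0$ ($L = \frac{0}{3 \left(-3\right)} = \frac{0}{-9} = 0 \left(- \frac{1}{9}\right) = 0$)
$C = 0$
$n = 0$
$p{\left(s,l \right)} = -5$ ($p{\left(s,l \right)} = -5 - 0 = -5 + 0 = -5$)
$L \left(p{\left(-7,8 \right)} - 31\right) = 0 \left(-5 - 31\right) = 0 \left(-36\right) = 0$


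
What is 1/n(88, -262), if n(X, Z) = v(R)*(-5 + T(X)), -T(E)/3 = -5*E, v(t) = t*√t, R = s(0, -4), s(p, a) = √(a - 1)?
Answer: -(-5)^(¼)/6575 ≈ -0.00016082 - 0.00016082*I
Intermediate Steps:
s(p, a) = √(-1 + a)
R = I*√5 (R = √(-1 - 4) = √(-5) = I*√5 ≈ 2.2361*I)
v(t) = t^(3/2)
T(E) = 15*E (T(E) = -(-15)*E = 15*E)
n(X, Z) = 5^(¾)*I^(3/2)*(-5 + 15*X) (n(X, Z) = (I*√5)^(3/2)*(-5 + 15*X) = (5^(¾)*I^(3/2))*(-5 + 15*X) = 5^(¾)*I^(3/2)*(-5 + 15*X))
1/n(88, -262) = 1/(5^(¾)*I^(3/2)*(-5 + 15*88)) = 1/(5^(¾)*I^(3/2)*(-5 + 1320)) = 1/(5^(¾)*I^(3/2)*1315) = 1/(1315*5^(¾)*I^(3/2)) = -5^(¼)*√I/6575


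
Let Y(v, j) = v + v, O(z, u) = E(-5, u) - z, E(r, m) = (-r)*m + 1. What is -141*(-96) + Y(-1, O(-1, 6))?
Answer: 13534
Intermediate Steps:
E(r, m) = 1 - m*r (E(r, m) = -m*r + 1 = 1 - m*r)
O(z, u) = 1 - z + 5*u (O(z, u) = (1 - 1*u*(-5)) - z = (1 + 5*u) - z = 1 - z + 5*u)
Y(v, j) = 2*v
-141*(-96) + Y(-1, O(-1, 6)) = -141*(-96) + 2*(-1) = 13536 - 2 = 13534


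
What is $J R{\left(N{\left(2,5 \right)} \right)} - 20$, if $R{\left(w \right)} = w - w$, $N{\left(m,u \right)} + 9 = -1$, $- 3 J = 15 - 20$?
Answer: $-20$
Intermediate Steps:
$J = \frac{5}{3}$ ($J = - \frac{15 - 20}{3} = \left(- \frac{1}{3}\right) \left(-5\right) = \frac{5}{3} \approx 1.6667$)
$N{\left(m,u \right)} = -10$ ($N{\left(m,u \right)} = -9 - 1 = -10$)
$R{\left(w \right)} = 0$
$J R{\left(N{\left(2,5 \right)} \right)} - 20 = \frac{5}{3} \cdot 0 - 20 = 0 - 20 = -20$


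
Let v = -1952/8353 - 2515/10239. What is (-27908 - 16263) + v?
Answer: -3777826151080/85526367 ≈ -44172.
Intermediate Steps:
v = -40994323/85526367 (v = -1952*1/8353 - 2515*1/10239 = -1952/8353 - 2515/10239 = -40994323/85526367 ≈ -0.47932)
(-27908 - 16263) + v = (-27908 - 16263) - 40994323/85526367 = -44171 - 40994323/85526367 = -3777826151080/85526367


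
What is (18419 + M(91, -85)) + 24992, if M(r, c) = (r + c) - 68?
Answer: 43349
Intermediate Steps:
M(r, c) = -68 + c + r (M(r, c) = (c + r) - 68 = -68 + c + r)
(18419 + M(91, -85)) + 24992 = (18419 + (-68 - 85 + 91)) + 24992 = (18419 - 62) + 24992 = 18357 + 24992 = 43349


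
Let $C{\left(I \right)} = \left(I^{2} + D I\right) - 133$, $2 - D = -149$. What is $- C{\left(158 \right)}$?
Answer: $-48689$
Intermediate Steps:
$D = 151$ ($D = 2 - -149 = 2 + 149 = 151$)
$C{\left(I \right)} = -133 + I^{2} + 151 I$ ($C{\left(I \right)} = \left(I^{2} + 151 I\right) - 133 = -133 + I^{2} + 151 I$)
$- C{\left(158 \right)} = - (-133 + 158^{2} + 151 \cdot 158) = - (-133 + 24964 + 23858) = \left(-1\right) 48689 = -48689$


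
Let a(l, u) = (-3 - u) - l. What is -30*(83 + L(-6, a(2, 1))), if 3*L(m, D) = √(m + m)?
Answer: -2490 - 20*I*√3 ≈ -2490.0 - 34.641*I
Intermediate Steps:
a(l, u) = -3 - l - u
L(m, D) = √2*√m/3 (L(m, D) = √(m + m)/3 = √(2*m)/3 = (√2*√m)/3 = √2*√m/3)
-30*(83 + L(-6, a(2, 1))) = -30*(83 + √2*√(-6)/3) = -30*(83 + √2*(I*√6)/3) = -30*(83 + 2*I*√3/3) = -2490 - 20*I*√3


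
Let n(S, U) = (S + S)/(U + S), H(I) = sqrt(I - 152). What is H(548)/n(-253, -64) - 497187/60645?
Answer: -165729/20215 + 951*sqrt(11)/253 ≈ 4.2685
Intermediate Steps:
H(I) = sqrt(-152 + I)
n(S, U) = 2*S/(S + U) (n(S, U) = (2*S)/(S + U) = 2*S/(S + U))
H(548)/n(-253, -64) - 497187/60645 = sqrt(-152 + 548)/((2*(-253)/(-253 - 64))) - 497187/60645 = sqrt(396)/((2*(-253)/(-317))) - 497187*1/60645 = (6*sqrt(11))/((2*(-253)*(-1/317))) - 165729/20215 = (6*sqrt(11))/(506/317) - 165729/20215 = (6*sqrt(11))*(317/506) - 165729/20215 = 951*sqrt(11)/253 - 165729/20215 = -165729/20215 + 951*sqrt(11)/253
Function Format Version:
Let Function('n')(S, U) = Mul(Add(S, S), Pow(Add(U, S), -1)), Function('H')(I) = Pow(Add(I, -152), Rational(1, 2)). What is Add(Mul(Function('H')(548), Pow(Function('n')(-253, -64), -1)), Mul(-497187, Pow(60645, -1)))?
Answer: Add(Rational(-165729, 20215), Mul(Rational(951, 253), Pow(11, Rational(1, 2)))) ≈ 4.2685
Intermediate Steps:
Function('H')(I) = Pow(Add(-152, I), Rational(1, 2))
Function('n')(S, U) = Mul(2, S, Pow(Add(S, U), -1)) (Function('n')(S, U) = Mul(Mul(2, S), Pow(Add(S, U), -1)) = Mul(2, S, Pow(Add(S, U), -1)))
Add(Mul(Function('H')(548), Pow(Function('n')(-253, -64), -1)), Mul(-497187, Pow(60645, -1))) = Add(Mul(Pow(Add(-152, 548), Rational(1, 2)), Pow(Mul(2, -253, Pow(Add(-253, -64), -1)), -1)), Mul(-497187, Pow(60645, -1))) = Add(Mul(Pow(396, Rational(1, 2)), Pow(Mul(2, -253, Pow(-317, -1)), -1)), Mul(-497187, Rational(1, 60645))) = Add(Mul(Mul(6, Pow(11, Rational(1, 2))), Pow(Mul(2, -253, Rational(-1, 317)), -1)), Rational(-165729, 20215)) = Add(Mul(Mul(6, Pow(11, Rational(1, 2))), Pow(Rational(506, 317), -1)), Rational(-165729, 20215)) = Add(Mul(Mul(6, Pow(11, Rational(1, 2))), Rational(317, 506)), Rational(-165729, 20215)) = Add(Mul(Rational(951, 253), Pow(11, Rational(1, 2))), Rational(-165729, 20215)) = Add(Rational(-165729, 20215), Mul(Rational(951, 253), Pow(11, Rational(1, 2))))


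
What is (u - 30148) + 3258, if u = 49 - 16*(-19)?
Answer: -26537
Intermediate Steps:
u = 353 (u = 49 + 304 = 353)
(u - 30148) + 3258 = (353 - 30148) + 3258 = -29795 + 3258 = -26537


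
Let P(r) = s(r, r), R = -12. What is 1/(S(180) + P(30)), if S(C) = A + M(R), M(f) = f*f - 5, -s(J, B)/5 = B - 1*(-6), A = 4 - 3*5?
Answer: -1/52 ≈ -0.019231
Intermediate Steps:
A = -11 (A = 4 - 15 = -11)
s(J, B) = -30 - 5*B (s(J, B) = -5*(B - 1*(-6)) = -5*(B + 6) = -5*(6 + B) = -30 - 5*B)
M(f) = -5 + f**2 (M(f) = f**2 - 5 = -5 + f**2)
P(r) = -30 - 5*r
S(C) = 128 (S(C) = -11 + (-5 + (-12)**2) = -11 + (-5 + 144) = -11 + 139 = 128)
1/(S(180) + P(30)) = 1/(128 + (-30 - 5*30)) = 1/(128 + (-30 - 150)) = 1/(128 - 180) = 1/(-52) = -1/52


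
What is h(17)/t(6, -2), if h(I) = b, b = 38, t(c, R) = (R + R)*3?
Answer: -19/6 ≈ -3.1667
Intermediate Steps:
t(c, R) = 6*R (t(c, R) = (2*R)*3 = 6*R)
h(I) = 38
h(17)/t(6, -2) = 38/((6*(-2))) = 38/(-12) = 38*(-1/12) = -19/6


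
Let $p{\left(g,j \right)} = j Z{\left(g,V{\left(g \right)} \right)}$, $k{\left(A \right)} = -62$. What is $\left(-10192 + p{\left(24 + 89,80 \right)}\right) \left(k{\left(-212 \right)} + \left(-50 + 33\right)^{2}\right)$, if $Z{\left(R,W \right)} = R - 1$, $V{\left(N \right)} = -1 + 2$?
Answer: $-279664$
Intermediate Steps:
$V{\left(N \right)} = 1$
$Z{\left(R,W \right)} = -1 + R$
$p{\left(g,j \right)} = j \left(-1 + g\right)$
$\left(-10192 + p{\left(24 + 89,80 \right)}\right) \left(k{\left(-212 \right)} + \left(-50 + 33\right)^{2}\right) = \left(-10192 + 80 \left(-1 + \left(24 + 89\right)\right)\right) \left(-62 + \left(-50 + 33\right)^{2}\right) = \left(-10192 + 80 \left(-1 + 113\right)\right) \left(-62 + \left(-17\right)^{2}\right) = \left(-10192 + 80 \cdot 112\right) \left(-62 + 289\right) = \left(-10192 + 8960\right) 227 = \left(-1232\right) 227 = -279664$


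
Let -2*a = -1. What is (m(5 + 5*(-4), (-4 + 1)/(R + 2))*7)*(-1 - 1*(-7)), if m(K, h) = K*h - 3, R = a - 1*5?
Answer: -882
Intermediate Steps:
a = 1/2 (a = -1/2*(-1) = 1/2 ≈ 0.50000)
R = -9/2 (R = 1/2 - 1*5 = 1/2 - 5 = -9/2 ≈ -4.5000)
m(K, h) = -3 + K*h
(m(5 + 5*(-4), (-4 + 1)/(R + 2))*7)*(-1 - 1*(-7)) = ((-3 + (5 + 5*(-4))*((-4 + 1)/(-9/2 + 2)))*7)*(-1 - 1*(-7)) = ((-3 + (5 - 20)*(-3/(-5/2)))*7)*(-1 + 7) = ((-3 - (-45)*(-2)/5)*7)*6 = ((-3 - 15*6/5)*7)*6 = ((-3 - 18)*7)*6 = -21*7*6 = -147*6 = -882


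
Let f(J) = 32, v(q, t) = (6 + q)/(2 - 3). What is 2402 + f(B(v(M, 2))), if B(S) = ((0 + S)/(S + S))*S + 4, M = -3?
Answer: 2434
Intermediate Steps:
v(q, t) = -6 - q (v(q, t) = (6 + q)/(-1) = (6 + q)*(-1) = -6 - q)
B(S) = 4 + S/2 (B(S) = (S/((2*S)))*S + 4 = (S*(1/(2*S)))*S + 4 = S/2 + 4 = 4 + S/2)
2402 + f(B(v(M, 2))) = 2402 + 32 = 2434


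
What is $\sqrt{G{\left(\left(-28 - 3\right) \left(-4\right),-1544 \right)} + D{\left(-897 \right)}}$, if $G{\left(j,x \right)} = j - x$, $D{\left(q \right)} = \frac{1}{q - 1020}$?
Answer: $\frac{\sqrt{681079215}}{639} \approx 40.841$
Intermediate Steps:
$D{\left(q \right)} = \frac{1}{-1020 + q}$
$\sqrt{G{\left(\left(-28 - 3\right) \left(-4\right),-1544 \right)} + D{\left(-897 \right)}} = \sqrt{\left(\left(-28 - 3\right) \left(-4\right) - -1544\right) + \frac{1}{-1020 - 897}} = \sqrt{\left(\left(-31\right) \left(-4\right) + 1544\right) + \frac{1}{-1917}} = \sqrt{\left(124 + 1544\right) - \frac{1}{1917}} = \sqrt{1668 - \frac{1}{1917}} = \sqrt{\frac{3197555}{1917}} = \frac{\sqrt{681079215}}{639}$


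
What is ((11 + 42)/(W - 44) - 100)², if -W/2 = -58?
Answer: 51079609/5184 ≈ 9853.3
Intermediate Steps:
W = 116 (W = -2*(-58) = 116)
((11 + 42)/(W - 44) - 100)² = ((11 + 42)/(116 - 44) - 100)² = (53/72 - 100)² = (-7147/72)² = 51079609/5184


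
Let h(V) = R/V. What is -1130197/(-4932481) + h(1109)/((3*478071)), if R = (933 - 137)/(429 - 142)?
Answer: 515918677987931839/2251606629069458199 ≈ 0.22913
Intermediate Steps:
R = 796/287 ≈ 2.7735
h(V) = 796/(287*V)
-1130197/(-4932481) + h(1109)/((3*478071)) = -1130197/(-4932481) + ((796/287)/1109)/((3*478071)) = -1130197*(-1/4932481) + ((796/287)*(1/1109))/1434213 = 1130197/4932481 + (796/318283)*(1/1434213) = 1130197/4932481 + 796/456485616279 = 515918677987931839/2251606629069458199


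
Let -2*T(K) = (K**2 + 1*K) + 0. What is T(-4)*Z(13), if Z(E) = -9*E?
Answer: 702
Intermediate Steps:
T(K) = -K/2 - K**2/2 (T(K) = -((K**2 + 1*K) + 0)/2 = -((K**2 + K) + 0)/2 = -((K + K**2) + 0)/2 = -(K + K**2)/2 = -K/2 - K**2/2)
T(-4)*Z(13) = (-1/2*(-4)*(1 - 4))*(-9*13) = -1/2*(-4)*(-3)*(-117) = -6*(-117) = 702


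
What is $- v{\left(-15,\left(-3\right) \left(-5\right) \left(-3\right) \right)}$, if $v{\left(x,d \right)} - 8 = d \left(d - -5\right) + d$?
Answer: $-1763$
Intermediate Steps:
$v{\left(x,d \right)} = 8 + d + d \left(5 + d\right)$ ($v{\left(x,d \right)} = 8 + \left(d \left(d - -5\right) + d\right) = 8 + \left(d \left(d + 5\right) + d\right) = 8 + \left(d \left(5 + d\right) + d\right) = 8 + \left(d + d \left(5 + d\right)\right) = 8 + d + d \left(5 + d\right)$)
$- v{\left(-15,\left(-3\right) \left(-5\right) \left(-3\right) \right)} = - (8 + \left(\left(-3\right) \left(-5\right) \left(-3\right)\right)^{2} + 6 \left(-3\right) \left(-5\right) \left(-3\right)) = - (8 + \left(15 \left(-3\right)\right)^{2} + 6 \cdot 15 \left(-3\right)) = - (8 + \left(-45\right)^{2} + 6 \left(-45\right)) = - (8 + 2025 - 270) = \left(-1\right) 1763 = -1763$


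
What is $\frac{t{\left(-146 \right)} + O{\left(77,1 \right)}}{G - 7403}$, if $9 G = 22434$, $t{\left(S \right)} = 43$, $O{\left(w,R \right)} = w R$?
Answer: $- \frac{360}{14731} \approx -0.024438$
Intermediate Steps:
$O{\left(w,R \right)} = R w$
$G = \frac{7478}{3}$ ($G = \frac{1}{9} \cdot 22434 = \frac{7478}{3} \approx 2492.7$)
$\frac{t{\left(-146 \right)} + O{\left(77,1 \right)}}{G - 7403} = \frac{43 + 1 \cdot 77}{\frac{7478}{3} - 7403} = \frac{43 + 77}{- \frac{14731}{3}} = 120 \left(- \frac{3}{14731}\right) = - \frac{360}{14731}$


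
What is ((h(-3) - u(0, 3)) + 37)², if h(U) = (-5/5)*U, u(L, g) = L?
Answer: 1600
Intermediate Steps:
h(U) = -U (h(U) = (-5*⅕)*U = -U)
((h(-3) - u(0, 3)) + 37)² = ((-1*(-3) - 1*0) + 37)² = ((3 + 0) + 37)² = (3 + 37)² = 40² = 1600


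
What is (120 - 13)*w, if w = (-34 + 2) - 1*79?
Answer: -11877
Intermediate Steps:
w = -111 (w = -32 - 79 = -111)
(120 - 13)*w = (120 - 13)*(-111) = 107*(-111) = -11877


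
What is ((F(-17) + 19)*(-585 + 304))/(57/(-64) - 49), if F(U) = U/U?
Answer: 359680/3193 ≈ 112.65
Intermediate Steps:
F(U) = 1
((F(-17) + 19)*(-585 + 304))/(57/(-64) - 49) = ((1 + 19)*(-585 + 304))/(57/(-64) - 49) = (20*(-281))/(57*(-1/64) - 49) = -5620/(-57/64 - 49) = -5620/(-3193/64) = -5620*(-64/3193) = 359680/3193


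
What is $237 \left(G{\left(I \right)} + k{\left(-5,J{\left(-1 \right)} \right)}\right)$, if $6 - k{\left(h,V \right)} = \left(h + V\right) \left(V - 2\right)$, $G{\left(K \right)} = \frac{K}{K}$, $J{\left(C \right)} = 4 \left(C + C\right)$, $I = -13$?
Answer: $-29151$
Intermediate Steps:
$J{\left(C \right)} = 8 C$ ($J{\left(C \right)} = 4 \cdot 2 C = 8 C$)
$G{\left(K \right)} = 1$
$k{\left(h,V \right)} = 6 - \left(-2 + V\right) \left(V + h\right)$ ($k{\left(h,V \right)} = 6 - \left(h + V\right) \left(V - 2\right) = 6 - \left(V + h\right) \left(-2 + V\right) = 6 - \left(-2 + V\right) \left(V + h\right)$)
$237 \left(G{\left(I \right)} + k{\left(-5,J{\left(-1 \right)} \right)}\right) = 237 \left(1 + \left(6 - \left(8 \left(-1\right)\right)^{2} + 2 \cdot 8 \left(-1\right) + 2 \left(-5\right) - 8 \left(-1\right) \left(-5\right)\right)\right) = 237 \left(1 - \left(84 + 40\right)\right) = 237 \left(1 - 124\right) = 237 \left(-123\right) = -29151$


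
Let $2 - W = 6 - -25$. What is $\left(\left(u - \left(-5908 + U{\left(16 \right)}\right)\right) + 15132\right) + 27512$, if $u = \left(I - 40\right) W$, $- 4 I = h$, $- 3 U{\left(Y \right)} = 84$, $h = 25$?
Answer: $\frac{199685}{4} \approx 49921.0$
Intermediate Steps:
$U{\left(Y \right)} = -28$ ($U{\left(Y \right)} = \left(- \frac{1}{3}\right) 84 = -28$)
$I = - \frac{25}{4}$ ($I = \left(- \frac{1}{4}\right) 25 = - \frac{25}{4} \approx -6.25$)
$W = -29$ ($W = 2 - \left(6 - -25\right) = 2 - \left(6 + 25\right) = 2 - 31 = -29$)
$u = \frac{5365}{4}$ ($u = \left(- \frac{25}{4} - 40\right) \left(-29\right) = \left(- \frac{185}{4}\right) \left(-29\right) = \frac{5365}{4} \approx 1341.3$)
$\left(\left(u - \left(-5908 + U{\left(16 \right)}\right)\right) + 15132\right) + 27512 = \left(\left(\frac{5365}{4} + \left(5908 - -28\right)\right) + 15132\right) + 27512 = \left(\left(\frac{5365}{4} + \left(5908 + 28\right)\right) + 15132\right) + 27512 = \left(\left(\frac{5365}{4} + 5936\right) + 15132\right) + 27512 = \left(\frac{29109}{4} + 15132\right) + 27512 = \frac{89637}{4} + 27512 = \frac{199685}{4}$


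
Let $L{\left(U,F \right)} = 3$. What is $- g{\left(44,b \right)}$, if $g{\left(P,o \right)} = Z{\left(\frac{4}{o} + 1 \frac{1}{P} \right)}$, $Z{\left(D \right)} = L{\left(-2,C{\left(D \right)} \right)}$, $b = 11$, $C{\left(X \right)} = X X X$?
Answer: $-3$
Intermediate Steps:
$C{\left(X \right)} = X^{3}$ ($C{\left(X \right)} = X^{2} X = X^{3}$)
$Z{\left(D \right)} = 3$
$g{\left(P,o \right)} = 3$
$- g{\left(44,b \right)} = \left(-1\right) 3 = -3$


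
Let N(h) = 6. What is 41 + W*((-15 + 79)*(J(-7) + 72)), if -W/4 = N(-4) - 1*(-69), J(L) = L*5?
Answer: -710359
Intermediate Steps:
J(L) = 5*L
W = -300 (W = -4*(6 - 1*(-69)) = -4*(6 + 69) = -4*75 = -300)
41 + W*((-15 + 79)*(J(-7) + 72)) = 41 - 300*(-15 + 79)*(5*(-7) + 72) = 41 - 19200*(-35 + 72) = 41 - 19200*37 = 41 - 300*2368 = 41 - 710400 = -710359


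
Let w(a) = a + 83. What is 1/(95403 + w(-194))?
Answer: 1/95292 ≈ 1.0494e-5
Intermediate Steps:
w(a) = 83 + a
1/(95403 + w(-194)) = 1/(95403 + (83 - 194)) = 1/(95403 - 111) = 1/95292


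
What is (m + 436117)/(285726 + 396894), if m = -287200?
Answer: 49639/227540 ≈ 0.21816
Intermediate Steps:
(m + 436117)/(285726 + 396894) = (-287200 + 436117)/(285726 + 396894) = 148917/682620 = 148917*(1/682620) = 49639/227540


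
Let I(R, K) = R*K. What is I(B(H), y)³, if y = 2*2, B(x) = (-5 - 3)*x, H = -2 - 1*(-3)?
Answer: -32768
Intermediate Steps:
H = 1 (H = -2 + 3 = 1)
B(x) = -8*x
y = 4
I(R, K) = K*R
I(B(H), y)³ = (4*(-8*1))³ = (4*(-8))³ = (-32)³ = -32768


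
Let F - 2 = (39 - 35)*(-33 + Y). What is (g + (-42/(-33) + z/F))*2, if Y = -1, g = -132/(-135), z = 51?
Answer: 124031/33165 ≈ 3.7398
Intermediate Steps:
g = 44/45 (g = -132*(-1/135) = 44/45 ≈ 0.97778)
F = -134 (F = 2 + (39 - 35)*(-33 - 1) = 2 + 4*(-34) = 2 - 136 = -134)
(g + (-42/(-33) + z/F))*2 = (44/45 + (-42/(-33) + 51/(-134)))*2 = (44/45 + (-42*(-1/33) + 51*(-1/134)))*2 = (44/45 + (14/11 - 51/134))*2 = (44/45 + 1315/1474)*2 = (124031/66330)*2 = 124031/33165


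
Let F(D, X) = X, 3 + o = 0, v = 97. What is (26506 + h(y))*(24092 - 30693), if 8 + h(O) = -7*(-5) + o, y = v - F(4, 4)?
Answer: -175124530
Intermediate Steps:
o = -3 (o = -3 + 0 = -3)
y = 93 (y = 97 - 1*4 = 97 - 4 = 93)
h(O) = 24 (h(O) = -8 + (-7*(-5) - 3) = -8 + (35 - 3) = -8 + 32 = 24)
(26506 + h(y))*(24092 - 30693) = (26506 + 24)*(24092 - 30693) = 26530*(-6601) = -175124530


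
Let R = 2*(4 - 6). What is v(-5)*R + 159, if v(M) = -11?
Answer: 203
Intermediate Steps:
R = -4 (R = 2*(-2) = -4)
v(-5)*R + 159 = -11*(-4) + 159 = 44 + 159 = 203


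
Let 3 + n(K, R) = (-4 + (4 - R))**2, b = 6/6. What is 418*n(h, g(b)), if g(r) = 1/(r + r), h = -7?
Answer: -2299/2 ≈ -1149.5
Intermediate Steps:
b = 1 (b = 6*(1/6) = 1)
g(r) = 1/(2*r)
n(K, R) = -3 + R**2 (n(K, R) = -3 + (-4 + (4 - R))**2 = -3 + (-R)**2 = -3 + R**2)
418*n(h, g(b)) = 418*(-3 + ((1/2)/1)**2) = 418*(-3 + ((1/2)*1)**2) = 418*(-3 + (1/2)**2) = 418*(-3 + 1/4) = 418*(-11/4) = -2299/2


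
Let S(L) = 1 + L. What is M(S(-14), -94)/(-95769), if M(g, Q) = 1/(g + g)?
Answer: 1/2489994 ≈ 4.0161e-7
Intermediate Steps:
M(g, Q) = 1/(2*g)
M(S(-14), -94)/(-95769) = (1/(2*(1 - 14)))/(-95769) = ((1/2)/(-13))*(-1/95769) = ((1/2)*(-1/13))*(-1/95769) = -1/26*(-1/95769) = 1/2489994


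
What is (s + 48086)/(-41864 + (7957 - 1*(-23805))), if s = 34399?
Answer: -82485/10102 ≈ -8.1652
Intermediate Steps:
(s + 48086)/(-41864 + (7957 - 1*(-23805))) = (34399 + 48086)/(-41864 + (7957 - 1*(-23805))) = 82485/(-41864 + (7957 + 23805)) = 82485/(-41864 + 31762) = 82485/(-10102) = 82485*(-1/10102) = -82485/10102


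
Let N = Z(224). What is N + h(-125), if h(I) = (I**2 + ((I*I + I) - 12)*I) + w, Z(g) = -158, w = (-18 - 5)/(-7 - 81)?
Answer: -169006881/88 ≈ -1.9205e+6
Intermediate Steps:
w = 23/88 (w = -23/(-88) = -23*(-1/88) = 23/88 ≈ 0.26136)
N = -158
h(I) = 23/88 + I**2 + I*(-12 + I + I**2) (h(I) = (I**2 + ((I*I + I) - 12)*I) + 23/88 = (I**2 + ((I**2 + I) - 12)*I) + 23/88 = (I**2 + ((I + I**2) - 12)*I) + 23/88 = (I**2 + (-12 + I + I**2)*I) + 23/88 = (I**2 + I*(-12 + I + I**2)) + 23/88 = 23/88 + I**2 + I*(-12 + I + I**2))
N + h(-125) = -158 + (23/88 + (-125)**3 - 12*(-125) + 2*(-125)**2) = -158 + (23/88 - 1953125 + 1500 + 2*15625) = -158 + (23/88 - 1953125 + 1500 + 31250) = -158 - 168992977/88 = -169006881/88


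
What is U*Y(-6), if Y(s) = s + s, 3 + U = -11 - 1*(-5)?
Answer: 108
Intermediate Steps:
U = -9 (U = -3 + (-11 - 1*(-5)) = -3 + (-11 + 5) = -3 - 6 = -9)
Y(s) = 2*s
U*Y(-6) = -18*(-6) = -9*(-12) = 108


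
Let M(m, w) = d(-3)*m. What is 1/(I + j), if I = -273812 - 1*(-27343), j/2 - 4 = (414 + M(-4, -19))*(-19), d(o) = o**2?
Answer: -1/260825 ≈ -3.8340e-6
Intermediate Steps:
M(m, w) = 9*m (M(m, w) = (-3)**2*m = 9*m)
j = -14356 (j = 8 + 2*((414 + 9*(-4))*(-19)) = 8 + 2*((414 - 36)*(-19)) = 8 + 2*(378*(-19)) = 8 + 2*(-7182) = 8 - 14364 = -14356)
I = -246469 (I = -273812 + 27343 = -246469)
1/(I + j) = 1/(-246469 - 14356) = 1/(-260825) = -1/260825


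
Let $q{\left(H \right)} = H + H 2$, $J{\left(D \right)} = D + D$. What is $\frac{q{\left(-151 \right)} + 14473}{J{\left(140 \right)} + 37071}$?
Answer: $\frac{14020}{37351} \approx 0.37536$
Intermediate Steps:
$J{\left(D \right)} = 2 D$
$q{\left(H \right)} = 3 H$ ($q{\left(H \right)} = H + 2 H = 3 H$)
$\frac{q{\left(-151 \right)} + 14473}{J{\left(140 \right)} + 37071} = \frac{3 \left(-151\right) + 14473}{2 \cdot 140 + 37071} = \frac{-453 + 14473}{280 + 37071} = \frac{14020}{37351}$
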